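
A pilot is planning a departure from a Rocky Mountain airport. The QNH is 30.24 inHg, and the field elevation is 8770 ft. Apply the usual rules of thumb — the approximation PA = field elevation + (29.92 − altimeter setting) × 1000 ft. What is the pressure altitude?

Pressure correction = (29.92 − 30.24) × 1000 = -320 ft.
Pressure altitude = 8770 + (-320) = 8450 ft.

8450 ft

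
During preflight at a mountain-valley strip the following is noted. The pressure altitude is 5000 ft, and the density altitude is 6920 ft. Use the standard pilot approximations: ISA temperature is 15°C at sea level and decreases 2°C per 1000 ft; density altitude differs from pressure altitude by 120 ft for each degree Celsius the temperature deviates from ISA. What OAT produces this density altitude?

Density altitude − pressure altitude = 6920 − 5000 = +1920 ft.
At 120 ft/°C that is an ISA deviation of 1920/120 = +16°C.
ISA temperature at 5000 ft = 15 − 2 × (5000/1000) = 5°C.
OAT = ISA + deviation = 5 + (+16) = 21°C.

21°C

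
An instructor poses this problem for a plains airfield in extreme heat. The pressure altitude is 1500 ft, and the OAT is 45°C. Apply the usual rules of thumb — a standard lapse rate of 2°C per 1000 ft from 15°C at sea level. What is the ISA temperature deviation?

ISA+33°C

ISA temperature at 1500 ft = 15 − 2 × (1500/1000) = 12°C.
Deviation = OAT − ISA = 45 − 12 = +33°C.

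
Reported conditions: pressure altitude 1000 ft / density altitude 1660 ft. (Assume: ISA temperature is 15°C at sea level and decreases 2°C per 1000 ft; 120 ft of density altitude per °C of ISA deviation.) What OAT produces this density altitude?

18.5°C

Density altitude − pressure altitude = 1660 − 1000 = +660 ft.
At 120 ft/°C that is an ISA deviation of 660/120 = +5.5°C.
ISA temperature at 1000 ft = 15 − 2 × (1000/1000) = 13°C.
OAT = ISA + deviation = 13 + (+5.5) = 18.5°C.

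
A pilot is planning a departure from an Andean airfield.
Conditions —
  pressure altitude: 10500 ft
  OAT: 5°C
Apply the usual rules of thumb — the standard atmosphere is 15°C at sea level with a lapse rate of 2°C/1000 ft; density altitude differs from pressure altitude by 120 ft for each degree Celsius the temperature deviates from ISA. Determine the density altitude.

ISA temperature at 10500 ft = 15 − 2 × (10500/1000) = -6°C.
ISA deviation = 5 − (-6) = +11°C.
Density altitude = 10500 + 120 × (11) = 10500 + (+1320) = 11820 ft.

11820 ft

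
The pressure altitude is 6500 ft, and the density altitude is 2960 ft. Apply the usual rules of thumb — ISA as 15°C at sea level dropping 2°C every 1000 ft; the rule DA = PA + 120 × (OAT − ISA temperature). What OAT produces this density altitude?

-27.5°C

Density altitude − pressure altitude = 2960 − 6500 = -3540 ft.
At 120 ft/°C that is an ISA deviation of -3540/120 = -29.5°C.
ISA temperature at 6500 ft = 15 − 2 × (6500/1000) = 2°C.
OAT = ISA + deviation = 2 + (-29.5) = -27.5°C.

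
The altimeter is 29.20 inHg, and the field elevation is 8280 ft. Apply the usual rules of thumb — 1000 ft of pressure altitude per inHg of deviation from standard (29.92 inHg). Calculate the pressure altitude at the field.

9000 ft

Pressure correction = (29.92 − 29.20) × 1000 = +720 ft.
Pressure altitude = 8280 + (+720) = 9000 ft.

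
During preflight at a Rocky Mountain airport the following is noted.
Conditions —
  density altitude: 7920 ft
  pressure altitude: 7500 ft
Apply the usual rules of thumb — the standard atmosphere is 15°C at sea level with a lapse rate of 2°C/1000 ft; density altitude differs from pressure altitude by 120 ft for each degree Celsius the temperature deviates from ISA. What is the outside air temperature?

3.5°C

Density altitude − pressure altitude = 7920 − 7500 = +420 ft.
At 120 ft/°C that is an ISA deviation of 420/120 = +3.5°C.
ISA temperature at 7500 ft = 15 − 2 × (7500/1000) = 0°C.
OAT = ISA + deviation = 0 + (+3.5) = 3.5°C.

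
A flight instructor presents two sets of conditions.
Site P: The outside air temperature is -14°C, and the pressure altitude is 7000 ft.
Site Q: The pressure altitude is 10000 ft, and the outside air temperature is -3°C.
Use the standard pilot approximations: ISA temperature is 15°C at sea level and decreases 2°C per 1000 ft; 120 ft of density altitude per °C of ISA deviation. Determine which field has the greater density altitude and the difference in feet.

Site P: ISA temp = 1°C, deviation -15°C, DA = 7000 + 120 × (-15) = 5200 ft.
Site Q: ISA temp = -5°C, deviation +2°C, DA = 10000 + 120 × 2 = 10240 ft.
Site Q is higher by 10240 − 5200 = 5040 ft.

Site Q by 5040 ft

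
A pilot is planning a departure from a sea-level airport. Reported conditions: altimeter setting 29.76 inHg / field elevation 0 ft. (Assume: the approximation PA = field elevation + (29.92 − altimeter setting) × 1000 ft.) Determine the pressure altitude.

Pressure correction = (29.92 − 29.76) × 1000 = +160 ft.
Pressure altitude = 0 + (+160) = 160 ft.

160 ft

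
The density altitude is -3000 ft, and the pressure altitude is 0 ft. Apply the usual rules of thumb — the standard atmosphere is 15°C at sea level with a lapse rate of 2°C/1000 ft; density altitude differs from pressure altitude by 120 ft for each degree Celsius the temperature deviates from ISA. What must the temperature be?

Density altitude − pressure altitude = -3000 − 0 = -3000 ft.
At 120 ft/°C that is an ISA deviation of -3000/120 = -25°C.
ISA temperature at 0 ft = 15 − 2 × (0/1000) = 15°C.
OAT = ISA + deviation = 15 + (-25) = -10°C.

-10°C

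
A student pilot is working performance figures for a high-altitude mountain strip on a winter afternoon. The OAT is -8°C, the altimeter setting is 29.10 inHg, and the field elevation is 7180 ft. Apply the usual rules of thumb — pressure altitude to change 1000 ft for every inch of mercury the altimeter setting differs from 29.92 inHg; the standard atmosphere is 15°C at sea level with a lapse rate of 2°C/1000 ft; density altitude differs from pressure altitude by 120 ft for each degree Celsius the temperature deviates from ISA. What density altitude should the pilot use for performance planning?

7160 ft

Pressure altitude = 7180 + (29.92 − 29.10) × 1000 = 7180 + (+820) = 8000 ft.
ISA temperature at 8000 ft = 15 − 2 × (8000/1000) = -1°C.
ISA deviation = -8 − (-1) = -7°C.
Density altitude = 8000 + 120 × (-7) = 7160 ft.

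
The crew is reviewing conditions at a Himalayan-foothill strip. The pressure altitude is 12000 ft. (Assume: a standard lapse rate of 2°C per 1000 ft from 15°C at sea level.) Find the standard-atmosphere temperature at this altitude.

-9°C

ISA temperature = 15 − 2 × (12000/1000) = 15 − 24 = -9°C.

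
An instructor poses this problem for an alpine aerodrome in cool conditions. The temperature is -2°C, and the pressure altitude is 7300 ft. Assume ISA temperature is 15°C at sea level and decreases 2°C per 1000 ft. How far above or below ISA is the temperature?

ISA temperature at 7300 ft = 15 − 2 × (7300/1000) = 0.4°C.
Deviation = OAT − ISA = -2 − 0.4 = -2.4°C.

ISA-2.4°C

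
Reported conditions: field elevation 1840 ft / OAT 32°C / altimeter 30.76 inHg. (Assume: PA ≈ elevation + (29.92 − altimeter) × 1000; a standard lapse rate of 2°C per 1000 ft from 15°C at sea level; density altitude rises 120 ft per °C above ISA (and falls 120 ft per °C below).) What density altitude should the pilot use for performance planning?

3280 ft

Pressure altitude = 1840 + (29.92 − 30.76) × 1000 = 1840 + (-840) = 1000 ft.
ISA temperature at 1000 ft = 15 − 2 × (1000/1000) = 13°C.
ISA deviation = 32 − 13 = +19°C.
Density altitude = 1000 + 120 × (19) = 3280 ft.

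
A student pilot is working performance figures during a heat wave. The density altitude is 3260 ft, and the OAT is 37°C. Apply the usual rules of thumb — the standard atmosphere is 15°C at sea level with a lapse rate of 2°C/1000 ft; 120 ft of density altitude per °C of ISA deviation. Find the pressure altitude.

500 ft

DA = PA + 120 × (OAT − (15 − 2·PA/1000)) = PA + 120·OAT − 1800 + 0.24·PA = 1.24·PA + 120·OAT − 1800.
So 1.24·PA = 3260 − 120 × 37 + 1800 = 620.
PA = 620 / 1.24 = 500 ft.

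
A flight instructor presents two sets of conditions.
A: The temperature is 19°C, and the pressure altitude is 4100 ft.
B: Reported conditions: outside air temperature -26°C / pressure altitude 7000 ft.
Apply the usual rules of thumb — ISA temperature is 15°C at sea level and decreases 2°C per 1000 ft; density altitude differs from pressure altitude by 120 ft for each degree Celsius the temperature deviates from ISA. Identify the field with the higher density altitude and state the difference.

A: ISA temp = 6.8°C, deviation +12.2°C, DA = 4100 + 120 × 12.2 = 5564 ft.
B: ISA temp = 1°C, deviation -27°C, DA = 7000 + 120 × (-27) = 3760 ft.
A is higher by 5564 − 3760 = 1804 ft.

A by 1804 ft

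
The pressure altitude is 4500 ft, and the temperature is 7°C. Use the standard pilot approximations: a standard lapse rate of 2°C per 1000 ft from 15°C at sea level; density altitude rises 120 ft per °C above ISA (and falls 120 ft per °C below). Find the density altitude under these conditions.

ISA temperature at 4500 ft = 15 − 2 × (4500/1000) = 6°C.
ISA deviation = 7 − 6 = +1°C.
Density altitude = 4500 + 120 × (1) = 4500 + (+120) = 4620 ft.

4620 ft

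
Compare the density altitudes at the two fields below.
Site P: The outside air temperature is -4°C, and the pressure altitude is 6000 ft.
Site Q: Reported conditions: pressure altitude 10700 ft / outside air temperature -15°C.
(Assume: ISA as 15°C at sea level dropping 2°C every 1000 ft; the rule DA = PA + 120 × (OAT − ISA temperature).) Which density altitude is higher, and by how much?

Site P: ISA temp = 3°C, deviation -7°C, DA = 6000 + 120 × (-7) = 5160 ft.
Site Q: ISA temp = -6.4°C, deviation -8.6°C, DA = 10700 + 120 × (-8.6) = 9668 ft.
Site Q is higher by 9668 − 5160 = 4508 ft.

Site Q by 4508 ft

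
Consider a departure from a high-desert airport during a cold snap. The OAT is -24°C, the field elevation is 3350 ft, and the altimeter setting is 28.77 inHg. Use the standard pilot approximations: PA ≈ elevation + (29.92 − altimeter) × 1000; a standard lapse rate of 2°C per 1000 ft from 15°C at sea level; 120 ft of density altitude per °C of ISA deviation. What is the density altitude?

Pressure altitude = 3350 + (29.92 − 28.77) × 1000 = 3350 + (+1150) = 4500 ft.
ISA temperature at 4500 ft = 15 − 2 × (4500/1000) = 6°C.
ISA deviation = -24 − 6 = -30°C.
Density altitude = 4500 + 120 × (-30) = 900 ft.

900 ft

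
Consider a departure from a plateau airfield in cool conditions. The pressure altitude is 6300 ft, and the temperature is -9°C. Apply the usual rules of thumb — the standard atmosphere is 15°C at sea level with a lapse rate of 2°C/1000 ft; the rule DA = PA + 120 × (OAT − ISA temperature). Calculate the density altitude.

4932 ft

ISA temperature at 6300 ft = 15 − 2 × (6300/1000) = 2.4°C.
ISA deviation = -9 − 2.4 = -11.4°C.
Density altitude = 6300 + 120 × (-11.4) = 6300 + (-1368) = 4932 ft.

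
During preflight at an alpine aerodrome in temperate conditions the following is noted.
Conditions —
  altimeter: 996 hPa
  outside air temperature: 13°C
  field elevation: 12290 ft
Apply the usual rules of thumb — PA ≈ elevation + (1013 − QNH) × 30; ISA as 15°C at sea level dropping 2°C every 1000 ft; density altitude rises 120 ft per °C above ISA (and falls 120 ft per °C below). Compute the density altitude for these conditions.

15632 ft

Pressure altitude = 12290 + (1013 − 996) × 30 = 12290 + (+510) = 12800 ft.
ISA temperature at 12800 ft = 15 − 2 × (12800/1000) = -10.6°C.
ISA deviation = 13 − (-10.6) = +23.6°C.
Density altitude = 12800 + 120 × (23.6) = 15632 ft.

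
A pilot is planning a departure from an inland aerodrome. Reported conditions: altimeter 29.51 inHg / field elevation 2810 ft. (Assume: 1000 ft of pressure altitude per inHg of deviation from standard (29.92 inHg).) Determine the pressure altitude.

Pressure correction = (29.92 − 29.51) × 1000 = +410 ft.
Pressure altitude = 2810 + (+410) = 3220 ft.

3220 ft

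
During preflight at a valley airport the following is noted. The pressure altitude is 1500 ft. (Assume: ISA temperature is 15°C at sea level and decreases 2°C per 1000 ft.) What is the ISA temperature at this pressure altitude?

12°C

ISA temperature = 15 − 2 × (1500/1000) = 15 − 3 = 12°C.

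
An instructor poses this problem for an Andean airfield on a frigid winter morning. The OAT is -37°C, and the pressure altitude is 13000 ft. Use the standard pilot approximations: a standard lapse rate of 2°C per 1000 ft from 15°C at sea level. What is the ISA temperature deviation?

ISA-26°C

ISA temperature at 13000 ft = 15 − 2 × (13000/1000) = -11°C.
Deviation = OAT − ISA = -37 − (-11) = -26°C.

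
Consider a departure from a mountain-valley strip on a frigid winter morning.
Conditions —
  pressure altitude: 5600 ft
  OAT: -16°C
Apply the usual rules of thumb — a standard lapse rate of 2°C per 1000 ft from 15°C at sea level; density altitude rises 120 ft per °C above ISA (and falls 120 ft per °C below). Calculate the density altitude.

ISA temperature at 5600 ft = 15 − 2 × (5600/1000) = 3.8°C.
ISA deviation = -16 − 3.8 = -19.8°C.
Density altitude = 5600 + 120 × (-19.8) = 5600 + (-2376) = 3224 ft.

3224 ft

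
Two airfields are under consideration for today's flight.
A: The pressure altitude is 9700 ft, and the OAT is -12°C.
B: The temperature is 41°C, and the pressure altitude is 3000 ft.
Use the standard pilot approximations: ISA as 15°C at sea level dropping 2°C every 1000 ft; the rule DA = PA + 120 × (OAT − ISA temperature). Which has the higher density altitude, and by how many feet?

A: ISA temp = -4.4°C, deviation -7.6°C, DA = 9700 + 120 × (-7.6) = 8788 ft.
B: ISA temp = 9°C, deviation +32°C, DA = 3000 + 120 × 32 = 6840 ft.
A is higher by 8788 − 6840 = 1948 ft.

A by 1948 ft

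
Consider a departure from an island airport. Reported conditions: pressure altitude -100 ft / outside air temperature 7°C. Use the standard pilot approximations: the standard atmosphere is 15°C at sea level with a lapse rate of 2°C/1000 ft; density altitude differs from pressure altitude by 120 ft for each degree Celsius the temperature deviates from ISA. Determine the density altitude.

ISA temperature at -100 ft = 15 − 2 × (-100/1000) = 15.2°C.
ISA deviation = 7 − 15.2 = -8.2°C.
Density altitude = -100 + 120 × (-8.2) = -100 + (-984) = -1084 ft.

-1084 ft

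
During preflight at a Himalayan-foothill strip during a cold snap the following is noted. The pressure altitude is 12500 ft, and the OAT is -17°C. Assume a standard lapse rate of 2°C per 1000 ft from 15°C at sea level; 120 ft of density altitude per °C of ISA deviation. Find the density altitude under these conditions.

11660 ft

ISA temperature at 12500 ft = 15 − 2 × (12500/1000) = -10°C.
ISA deviation = -17 − (-10) = -7°C.
Density altitude = 12500 + 120 × (-7) = 12500 + (-840) = 11660 ft.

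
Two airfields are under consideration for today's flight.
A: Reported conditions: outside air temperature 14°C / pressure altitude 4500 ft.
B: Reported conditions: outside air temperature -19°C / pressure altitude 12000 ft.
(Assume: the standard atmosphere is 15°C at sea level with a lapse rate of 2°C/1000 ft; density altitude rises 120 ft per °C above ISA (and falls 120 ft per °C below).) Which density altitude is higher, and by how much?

A: ISA temp = 6°C, deviation +8°C, DA = 4500 + 120 × 8 = 5460 ft.
B: ISA temp = -9°C, deviation -10°C, DA = 12000 + 120 × (-10) = 10800 ft.
B is higher by 10800 − 5460 = 5340 ft.

B by 5340 ft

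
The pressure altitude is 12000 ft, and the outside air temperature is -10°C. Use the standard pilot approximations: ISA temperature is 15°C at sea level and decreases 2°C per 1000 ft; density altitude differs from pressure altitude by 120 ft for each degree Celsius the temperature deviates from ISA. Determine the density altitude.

11880 ft

ISA temperature at 12000 ft = 15 − 2 × (12000/1000) = -9°C.
ISA deviation = -10 − (-9) = -1°C.
Density altitude = 12000 + 120 × (-1) = 12000 + (-120) = 11880 ft.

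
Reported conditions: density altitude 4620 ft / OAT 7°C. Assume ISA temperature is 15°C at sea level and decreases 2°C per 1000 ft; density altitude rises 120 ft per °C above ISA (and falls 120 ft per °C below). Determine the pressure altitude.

DA = PA + 120 × (OAT − (15 − 2·PA/1000)) = PA + 120·OAT − 1800 + 0.24·PA = 1.24·PA + 120·OAT − 1800.
So 1.24·PA = 4620 − 120 × 7 + 1800 = 5580.
PA = 5580 / 1.24 = 4500 ft.

4500 ft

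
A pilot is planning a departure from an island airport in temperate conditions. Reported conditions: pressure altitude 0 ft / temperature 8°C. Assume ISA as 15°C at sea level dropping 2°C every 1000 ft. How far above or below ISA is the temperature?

ISA temperature at 0 ft = 15 − 2 × (0/1000) = 15°C.
Deviation = OAT − ISA = 8 − 15 = -7°C.

ISA-7°C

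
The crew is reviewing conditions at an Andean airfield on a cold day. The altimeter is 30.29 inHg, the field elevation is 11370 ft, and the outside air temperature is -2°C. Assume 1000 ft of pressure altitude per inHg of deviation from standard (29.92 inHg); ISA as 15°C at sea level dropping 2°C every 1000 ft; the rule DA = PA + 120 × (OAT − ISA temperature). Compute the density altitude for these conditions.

Pressure altitude = 11370 + (29.92 − 30.29) × 1000 = 11370 + (-370) = 11000 ft.
ISA temperature at 11000 ft = 15 − 2 × (11000/1000) = -7°C.
ISA deviation = -2 − (-7) = +5°C.
Density altitude = 11000 + 120 × (5) = 11600 ft.

11600 ft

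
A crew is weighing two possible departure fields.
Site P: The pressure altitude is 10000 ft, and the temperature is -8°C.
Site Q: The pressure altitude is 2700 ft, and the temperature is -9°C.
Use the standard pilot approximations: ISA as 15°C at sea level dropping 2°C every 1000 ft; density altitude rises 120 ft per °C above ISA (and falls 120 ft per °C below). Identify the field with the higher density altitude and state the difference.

Site P: ISA temp = -5°C, deviation -3°C, DA = 10000 + 120 × (-3) = 9640 ft.
Site Q: ISA temp = 9.6°C, deviation -18.6°C, DA = 2700 + 120 × (-18.6) = 468 ft.
Site P is higher by 9640 − 468 = 9172 ft.

Site P by 9172 ft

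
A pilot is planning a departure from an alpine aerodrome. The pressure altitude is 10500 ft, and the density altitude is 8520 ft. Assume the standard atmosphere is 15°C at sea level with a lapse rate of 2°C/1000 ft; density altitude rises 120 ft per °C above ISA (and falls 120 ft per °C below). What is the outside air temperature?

Density altitude − pressure altitude = 8520 − 10500 = -1980 ft.
At 120 ft/°C that is an ISA deviation of -1980/120 = -16.5°C.
ISA temperature at 10500 ft = 15 − 2 × (10500/1000) = -6°C.
OAT = ISA + deviation = -6 + (-16.5) = -22.5°C.

-22.5°C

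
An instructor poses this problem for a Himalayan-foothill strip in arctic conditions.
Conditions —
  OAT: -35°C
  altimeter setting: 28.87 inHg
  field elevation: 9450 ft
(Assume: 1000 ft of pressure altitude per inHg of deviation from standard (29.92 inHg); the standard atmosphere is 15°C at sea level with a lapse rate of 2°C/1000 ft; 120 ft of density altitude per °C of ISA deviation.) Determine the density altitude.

Pressure altitude = 9450 + (29.92 − 28.87) × 1000 = 9450 + (+1050) = 10500 ft.
ISA temperature at 10500 ft = 15 − 2 × (10500/1000) = -6°C.
ISA deviation = -35 − (-6) = -29°C.
Density altitude = 10500 + 120 × (-29) = 7020 ft.

7020 ft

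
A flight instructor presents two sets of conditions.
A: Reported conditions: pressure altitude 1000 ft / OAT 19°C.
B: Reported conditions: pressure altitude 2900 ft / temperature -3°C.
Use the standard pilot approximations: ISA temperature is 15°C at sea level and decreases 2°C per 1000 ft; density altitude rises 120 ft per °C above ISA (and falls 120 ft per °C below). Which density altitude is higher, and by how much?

A: ISA temp = 13°C, deviation +6°C, DA = 1000 + 120 × 6 = 1720 ft.
B: ISA temp = 9.2°C, deviation -12.2°C, DA = 2900 + 120 × (-12.2) = 1436 ft.
A is higher by 1720 − 1436 = 284 ft.

A by 284 ft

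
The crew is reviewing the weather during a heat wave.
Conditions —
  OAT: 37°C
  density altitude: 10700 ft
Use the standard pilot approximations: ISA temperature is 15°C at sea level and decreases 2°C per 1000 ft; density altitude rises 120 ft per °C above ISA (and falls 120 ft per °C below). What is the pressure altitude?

6500 ft

DA = PA + 120 × (OAT − (15 − 2·PA/1000)) = PA + 120·OAT − 1800 + 0.24·PA = 1.24·PA + 120·OAT − 1800.
So 1.24·PA = 10700 − 120 × 37 + 1800 = 8060.
PA = 8060 / 1.24 = 6500 ft.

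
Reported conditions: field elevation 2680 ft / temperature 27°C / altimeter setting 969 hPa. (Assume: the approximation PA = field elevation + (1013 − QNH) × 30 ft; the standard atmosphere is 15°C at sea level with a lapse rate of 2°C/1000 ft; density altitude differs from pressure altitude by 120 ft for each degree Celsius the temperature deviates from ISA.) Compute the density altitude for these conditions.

Pressure altitude = 2680 + (1013 − 969) × 30 = 2680 + (+1320) = 4000 ft.
ISA temperature at 4000 ft = 15 − 2 × (4000/1000) = 7°C.
ISA deviation = 27 − 7 = +20°C.
Density altitude = 4000 + 120 × (20) = 6400 ft.

6400 ft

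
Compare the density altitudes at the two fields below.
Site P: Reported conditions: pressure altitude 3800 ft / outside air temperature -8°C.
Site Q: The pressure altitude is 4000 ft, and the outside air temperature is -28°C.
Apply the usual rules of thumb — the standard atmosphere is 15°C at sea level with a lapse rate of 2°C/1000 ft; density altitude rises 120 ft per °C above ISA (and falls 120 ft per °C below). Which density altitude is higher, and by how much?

Site P by 2152 ft

Site P: ISA temp = 7.4°C, deviation -15.4°C, DA = 3800 + 120 × (-15.4) = 1952 ft.
Site Q: ISA temp = 7°C, deviation -35°C, DA = 4000 + 120 × (-35) = -200 ft.
Site P is higher by 1952 − (-200) = 2152 ft.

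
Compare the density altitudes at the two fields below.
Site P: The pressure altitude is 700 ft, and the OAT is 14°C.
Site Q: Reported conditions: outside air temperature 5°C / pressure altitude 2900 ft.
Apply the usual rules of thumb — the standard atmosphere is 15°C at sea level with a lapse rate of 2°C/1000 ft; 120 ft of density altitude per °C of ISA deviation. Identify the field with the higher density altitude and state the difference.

Site Q by 1648 ft

Site P: ISA temp = 13.6°C, deviation +0.4°C, DA = 700 + 120 × 0.4 = 748 ft.
Site Q: ISA temp = 9.2°C, deviation -4.2°C, DA = 2900 + 120 × (-4.2) = 2396 ft.
Site Q is higher by 2396 − 748 = 1648 ft.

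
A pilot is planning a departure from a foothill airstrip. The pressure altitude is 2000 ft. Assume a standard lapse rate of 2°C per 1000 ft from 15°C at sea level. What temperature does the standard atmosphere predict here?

ISA temperature = 15 − 2 × (2000/1000) = 15 − 4 = 11°C.

11°C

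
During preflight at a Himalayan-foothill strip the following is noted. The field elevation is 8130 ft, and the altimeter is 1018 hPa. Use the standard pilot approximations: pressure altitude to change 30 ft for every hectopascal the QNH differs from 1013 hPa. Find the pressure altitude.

7980 ft

Pressure correction = (1013 − 1018) × 30 = -150 ft.
Pressure altitude = 8130 + (-150) = 7980 ft.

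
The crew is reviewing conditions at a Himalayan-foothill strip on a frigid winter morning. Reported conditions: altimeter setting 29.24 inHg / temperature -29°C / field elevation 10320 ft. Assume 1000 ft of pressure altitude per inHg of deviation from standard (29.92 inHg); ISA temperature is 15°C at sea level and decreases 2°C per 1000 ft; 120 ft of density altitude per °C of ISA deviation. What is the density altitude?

8360 ft

Pressure altitude = 10320 + (29.92 − 29.24) × 1000 = 10320 + (+680) = 11000 ft.
ISA temperature at 11000 ft = 15 − 2 × (11000/1000) = -7°C.
ISA deviation = -29 − (-7) = -22°C.
Density altitude = 11000 + 120 × (-22) = 8360 ft.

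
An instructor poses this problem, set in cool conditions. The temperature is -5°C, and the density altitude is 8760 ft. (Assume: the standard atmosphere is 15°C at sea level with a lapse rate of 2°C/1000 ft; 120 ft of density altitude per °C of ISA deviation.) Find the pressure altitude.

9000 ft

DA = PA + 120 × (OAT − (15 − 2·PA/1000)) = PA + 120·OAT − 1800 + 0.24·PA = 1.24·PA + 120·OAT − 1800.
So 1.24·PA = 8760 − 120 × (-5) + 1800 = 11160.
PA = 11160 / 1.24 = 9000 ft.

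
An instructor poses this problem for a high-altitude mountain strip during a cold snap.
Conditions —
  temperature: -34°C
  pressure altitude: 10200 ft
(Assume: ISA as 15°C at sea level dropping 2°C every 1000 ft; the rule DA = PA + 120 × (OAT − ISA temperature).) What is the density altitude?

6768 ft

ISA temperature at 10200 ft = 15 − 2 × (10200/1000) = -5.4°C.
ISA deviation = -34 − (-5.4) = -28.6°C.
Density altitude = 10200 + 120 × (-28.6) = 10200 + (-3432) = 6768 ft.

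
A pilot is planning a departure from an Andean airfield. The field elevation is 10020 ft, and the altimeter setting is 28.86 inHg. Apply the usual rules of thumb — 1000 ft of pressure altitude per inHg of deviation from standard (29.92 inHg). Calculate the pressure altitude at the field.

Pressure correction = (29.92 − 28.86) × 1000 = +1060 ft.
Pressure altitude = 10020 + (+1060) = 11080 ft.

11080 ft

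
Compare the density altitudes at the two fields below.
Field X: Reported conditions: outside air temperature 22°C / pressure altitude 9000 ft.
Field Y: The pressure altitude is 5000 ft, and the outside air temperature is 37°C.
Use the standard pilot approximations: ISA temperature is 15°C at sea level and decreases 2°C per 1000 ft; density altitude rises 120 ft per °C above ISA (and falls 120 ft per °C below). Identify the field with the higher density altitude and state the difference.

Field X by 3160 ft

Field X: ISA temp = -3°C, deviation +25°C, DA = 9000 + 120 × 25 = 12000 ft.
Field Y: ISA temp = 5°C, deviation +32°C, DA = 5000 + 120 × 32 = 8840 ft.
Field X is higher by 12000 − 8840 = 3160 ft.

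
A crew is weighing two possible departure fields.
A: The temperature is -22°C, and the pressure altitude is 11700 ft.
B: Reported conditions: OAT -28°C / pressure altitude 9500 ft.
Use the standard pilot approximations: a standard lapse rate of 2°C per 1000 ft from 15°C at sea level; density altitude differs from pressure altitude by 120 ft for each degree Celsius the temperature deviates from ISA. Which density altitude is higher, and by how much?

A by 3448 ft

A: ISA temp = -8.4°C, deviation -13.6°C, DA = 11700 + 120 × (-13.6) = 10068 ft.
B: ISA temp = -4°C, deviation -24°C, DA = 9500 + 120 × (-24) = 6620 ft.
A is higher by 10068 − 6620 = 3448 ft.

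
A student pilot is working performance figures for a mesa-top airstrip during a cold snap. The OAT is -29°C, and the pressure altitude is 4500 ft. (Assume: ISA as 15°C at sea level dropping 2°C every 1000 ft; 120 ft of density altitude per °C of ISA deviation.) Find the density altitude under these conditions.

ISA temperature at 4500 ft = 15 − 2 × (4500/1000) = 6°C.
ISA deviation = -29 − 6 = -35°C.
Density altitude = 4500 + 120 × (-35) = 4500 + (-4200) = 300 ft.

300 ft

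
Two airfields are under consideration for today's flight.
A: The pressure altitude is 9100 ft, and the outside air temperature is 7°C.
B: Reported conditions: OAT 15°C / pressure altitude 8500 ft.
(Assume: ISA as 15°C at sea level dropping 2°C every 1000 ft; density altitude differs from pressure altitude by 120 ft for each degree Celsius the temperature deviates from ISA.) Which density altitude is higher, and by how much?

A: ISA temp = -3.2°C, deviation +10.2°C, DA = 9100 + 120 × 10.2 = 10324 ft.
B: ISA temp = -2°C, deviation +17°C, DA = 8500 + 120 × 17 = 10540 ft.
B is higher by 10540 − 10324 = 216 ft.

B by 216 ft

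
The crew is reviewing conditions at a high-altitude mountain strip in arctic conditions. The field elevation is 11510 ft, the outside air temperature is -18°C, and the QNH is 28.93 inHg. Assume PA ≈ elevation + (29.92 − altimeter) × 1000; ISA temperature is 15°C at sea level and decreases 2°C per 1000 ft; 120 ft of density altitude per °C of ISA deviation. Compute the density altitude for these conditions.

Pressure altitude = 11510 + (29.92 − 28.93) × 1000 = 11510 + (+990) = 12500 ft.
ISA temperature at 12500 ft = 15 − 2 × (12500/1000) = -10°C.
ISA deviation = -18 − (-10) = -8°C.
Density altitude = 12500 + 120 × (-8) = 11540 ft.

11540 ft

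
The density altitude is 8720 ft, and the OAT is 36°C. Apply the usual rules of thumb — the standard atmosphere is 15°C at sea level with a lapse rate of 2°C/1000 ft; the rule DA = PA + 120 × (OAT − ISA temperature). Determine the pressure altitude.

5000 ft

DA = PA + 120 × (OAT − (15 − 2·PA/1000)) = PA + 120·OAT − 1800 + 0.24·PA = 1.24·PA + 120·OAT − 1800.
So 1.24·PA = 8720 − 120 × 36 + 1800 = 6200.
PA = 6200 / 1.24 = 5000 ft.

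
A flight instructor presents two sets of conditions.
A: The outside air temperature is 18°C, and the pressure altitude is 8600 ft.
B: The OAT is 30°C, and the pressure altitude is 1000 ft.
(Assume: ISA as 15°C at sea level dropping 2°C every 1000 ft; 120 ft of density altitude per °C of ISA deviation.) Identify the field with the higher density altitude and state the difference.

A by 7984 ft

A: ISA temp = -2.2°C, deviation +20.2°C, DA = 8600 + 120 × 20.2 = 11024 ft.
B: ISA temp = 13°C, deviation +17°C, DA = 1000 + 120 × 17 = 3040 ft.
A is higher by 11024 − 3040 = 7984 ft.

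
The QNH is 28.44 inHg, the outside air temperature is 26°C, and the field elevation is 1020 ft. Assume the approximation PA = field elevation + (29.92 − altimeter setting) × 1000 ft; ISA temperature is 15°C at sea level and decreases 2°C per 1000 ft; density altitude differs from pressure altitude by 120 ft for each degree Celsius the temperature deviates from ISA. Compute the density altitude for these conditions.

4420 ft

Pressure altitude = 1020 + (29.92 − 28.44) × 1000 = 1020 + (+1480) = 2500 ft.
ISA temperature at 2500 ft = 15 − 2 × (2500/1000) = 10°C.
ISA deviation = 26 − 10 = +16°C.
Density altitude = 2500 + 120 × (16) = 4420 ft.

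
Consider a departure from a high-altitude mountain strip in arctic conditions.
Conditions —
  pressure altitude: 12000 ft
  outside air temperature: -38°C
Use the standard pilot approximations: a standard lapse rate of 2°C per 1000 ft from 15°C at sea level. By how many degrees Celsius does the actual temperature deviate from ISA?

ISA-29°C

ISA temperature at 12000 ft = 15 − 2 × (12000/1000) = -9°C.
Deviation = OAT − ISA = -38 − (-9) = -29°C.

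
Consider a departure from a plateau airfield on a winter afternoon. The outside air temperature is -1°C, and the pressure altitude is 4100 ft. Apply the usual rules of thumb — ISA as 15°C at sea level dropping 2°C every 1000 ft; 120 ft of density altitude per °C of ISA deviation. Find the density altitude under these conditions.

ISA temperature at 4100 ft = 15 − 2 × (4100/1000) = 6.8°C.
ISA deviation = -1 − 6.8 = -7.8°C.
Density altitude = 4100 + 120 × (-7.8) = 4100 + (-936) = 3164 ft.

3164 ft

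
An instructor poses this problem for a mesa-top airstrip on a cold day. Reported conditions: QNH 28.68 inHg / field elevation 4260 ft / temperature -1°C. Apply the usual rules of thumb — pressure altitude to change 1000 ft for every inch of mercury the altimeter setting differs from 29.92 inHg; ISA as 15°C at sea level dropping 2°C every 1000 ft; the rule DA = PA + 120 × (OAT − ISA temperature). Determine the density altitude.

4900 ft

Pressure altitude = 4260 + (29.92 − 28.68) × 1000 = 4260 + (+1240) = 5500 ft.
ISA temperature at 5500 ft = 15 − 2 × (5500/1000) = 4°C.
ISA deviation = -1 − 4 = -5°C.
Density altitude = 5500 + 120 × (-5) = 4900 ft.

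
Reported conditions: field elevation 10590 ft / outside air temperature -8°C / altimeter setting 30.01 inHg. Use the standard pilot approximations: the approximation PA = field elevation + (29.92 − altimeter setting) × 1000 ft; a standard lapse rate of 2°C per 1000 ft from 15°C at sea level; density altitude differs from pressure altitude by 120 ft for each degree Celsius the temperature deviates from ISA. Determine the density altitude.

10260 ft

Pressure altitude = 10590 + (29.92 − 30.01) × 1000 = 10590 + (-90) = 10500 ft.
ISA temperature at 10500 ft = 15 − 2 × (10500/1000) = -6°C.
ISA deviation = -8 − (-6) = -2°C.
Density altitude = 10500 + 120 × (-2) = 10260 ft.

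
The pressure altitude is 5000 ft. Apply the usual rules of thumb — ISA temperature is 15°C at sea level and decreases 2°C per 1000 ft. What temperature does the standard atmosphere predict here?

ISA temperature = 15 − 2 × (5000/1000) = 15 − 10 = 5°C.

5°C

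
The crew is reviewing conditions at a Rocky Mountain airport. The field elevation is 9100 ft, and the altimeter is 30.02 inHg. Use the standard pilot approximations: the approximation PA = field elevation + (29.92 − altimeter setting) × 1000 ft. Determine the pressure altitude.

Pressure correction = (29.92 − 30.02) × 1000 = -100 ft.
Pressure altitude = 9100 + (-100) = 9000 ft.

9000 ft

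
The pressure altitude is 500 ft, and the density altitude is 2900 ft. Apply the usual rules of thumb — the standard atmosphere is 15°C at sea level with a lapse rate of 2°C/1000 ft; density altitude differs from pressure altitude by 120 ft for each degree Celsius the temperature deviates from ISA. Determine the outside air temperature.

Density altitude − pressure altitude = 2900 − 500 = +2400 ft.
At 120 ft/°C that is an ISA deviation of 2400/120 = +20°C.
ISA temperature at 500 ft = 15 − 2 × (500/1000) = 14°C.
OAT = ISA + deviation = 14 + (+20) = 34°C.

34°C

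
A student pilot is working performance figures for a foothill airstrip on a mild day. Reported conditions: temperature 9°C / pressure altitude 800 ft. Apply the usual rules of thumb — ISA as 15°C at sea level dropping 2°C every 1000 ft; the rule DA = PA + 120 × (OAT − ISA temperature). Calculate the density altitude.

ISA temperature at 800 ft = 15 − 2 × (800/1000) = 13.4°C.
ISA deviation = 9 − 13.4 = -4.4°C.
Density altitude = 800 + 120 × (-4.4) = 800 + (-528) = 272 ft.

272 ft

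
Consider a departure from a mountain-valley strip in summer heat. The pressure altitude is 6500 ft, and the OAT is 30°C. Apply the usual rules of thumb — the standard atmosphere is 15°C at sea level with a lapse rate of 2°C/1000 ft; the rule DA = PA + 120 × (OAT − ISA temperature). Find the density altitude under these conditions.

9860 ft

ISA temperature at 6500 ft = 15 − 2 × (6500/1000) = 2°C.
ISA deviation = 30 − 2 = +28°C.
Density altitude = 6500 + 120 × (28) = 6500 + (+3360) = 9860 ft.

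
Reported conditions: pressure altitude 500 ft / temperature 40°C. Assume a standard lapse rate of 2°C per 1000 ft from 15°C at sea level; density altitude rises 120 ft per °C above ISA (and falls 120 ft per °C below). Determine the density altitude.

ISA temperature at 500 ft = 15 − 2 × (500/1000) = 14°C.
ISA deviation = 40 − 14 = +26°C.
Density altitude = 500 + 120 × (26) = 500 + (+3120) = 3620 ft.

3620 ft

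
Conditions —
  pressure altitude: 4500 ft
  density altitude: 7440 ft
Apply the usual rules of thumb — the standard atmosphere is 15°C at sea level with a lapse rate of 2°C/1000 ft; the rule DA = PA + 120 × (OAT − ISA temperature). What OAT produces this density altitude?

Density altitude − pressure altitude = 7440 − 4500 = +2940 ft.
At 120 ft/°C that is an ISA deviation of 2940/120 = +24.5°C.
ISA temperature at 4500 ft = 15 − 2 × (4500/1000) = 6°C.
OAT = ISA + deviation = 6 + (+24.5) = 30.5°C.

30.5°C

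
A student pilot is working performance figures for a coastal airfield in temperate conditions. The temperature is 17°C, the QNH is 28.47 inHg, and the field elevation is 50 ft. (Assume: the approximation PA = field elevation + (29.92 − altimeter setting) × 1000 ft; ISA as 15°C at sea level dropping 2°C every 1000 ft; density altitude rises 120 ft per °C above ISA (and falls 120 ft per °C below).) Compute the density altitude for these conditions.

2100 ft

Pressure altitude = 50 + (29.92 − 28.47) × 1000 = 50 + (+1450) = 1500 ft.
ISA temperature at 1500 ft = 15 − 2 × (1500/1000) = 12°C.
ISA deviation = 17 − 12 = +5°C.
Density altitude = 1500 + 120 × (5) = 2100 ft.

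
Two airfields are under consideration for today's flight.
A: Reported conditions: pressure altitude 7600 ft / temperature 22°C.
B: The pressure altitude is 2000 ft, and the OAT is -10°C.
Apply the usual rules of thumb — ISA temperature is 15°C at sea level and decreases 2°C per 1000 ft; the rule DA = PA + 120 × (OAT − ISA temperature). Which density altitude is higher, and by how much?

A by 10784 ft

A: ISA temp = -0.2°C, deviation +22.2°C, DA = 7600 + 120 × 22.2 = 10264 ft.
B: ISA temp = 11°C, deviation -21°C, DA = 2000 + 120 × (-21) = -520 ft.
A is higher by 10264 − (-520) = 10784 ft.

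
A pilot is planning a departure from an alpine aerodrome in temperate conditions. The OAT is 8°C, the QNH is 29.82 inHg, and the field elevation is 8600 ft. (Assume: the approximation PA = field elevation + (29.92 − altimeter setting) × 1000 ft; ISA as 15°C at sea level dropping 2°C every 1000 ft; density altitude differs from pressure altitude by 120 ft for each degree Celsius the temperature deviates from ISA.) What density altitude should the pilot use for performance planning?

Pressure altitude = 8600 + (29.92 − 29.82) × 1000 = 8600 + (+100) = 8700 ft.
ISA temperature at 8700 ft = 15 − 2 × (8700/1000) = -2.4°C.
ISA deviation = 8 − (-2.4) = +10.4°C.
Density altitude = 8700 + 120 × (10.4) = 9948 ft.

9948 ft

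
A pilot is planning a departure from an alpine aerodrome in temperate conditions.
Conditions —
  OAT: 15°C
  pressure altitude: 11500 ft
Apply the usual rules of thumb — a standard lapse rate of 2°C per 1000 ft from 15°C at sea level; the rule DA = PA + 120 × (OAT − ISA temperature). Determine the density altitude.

14260 ft

ISA temperature at 11500 ft = 15 − 2 × (11500/1000) = -8°C.
ISA deviation = 15 − (-8) = +23°C.
Density altitude = 11500 + 120 × (23) = 11500 + (+2760) = 14260 ft.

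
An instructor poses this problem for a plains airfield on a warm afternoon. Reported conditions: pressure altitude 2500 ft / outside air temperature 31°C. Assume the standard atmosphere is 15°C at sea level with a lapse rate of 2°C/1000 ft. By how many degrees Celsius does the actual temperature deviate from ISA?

ISA temperature at 2500 ft = 15 − 2 × (2500/1000) = 10°C.
Deviation = OAT − ISA = 31 − 10 = +21°C.

ISA+21°C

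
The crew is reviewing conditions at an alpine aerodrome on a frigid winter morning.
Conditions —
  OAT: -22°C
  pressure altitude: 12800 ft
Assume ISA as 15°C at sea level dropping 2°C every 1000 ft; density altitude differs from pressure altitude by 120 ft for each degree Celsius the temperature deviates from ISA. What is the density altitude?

11432 ft

ISA temperature at 12800 ft = 15 − 2 × (12800/1000) = -10.6°C.
ISA deviation = -22 − (-10.6) = -11.4°C.
Density altitude = 12800 + 120 × (-11.4) = 12800 + (-1368) = 11432 ft.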